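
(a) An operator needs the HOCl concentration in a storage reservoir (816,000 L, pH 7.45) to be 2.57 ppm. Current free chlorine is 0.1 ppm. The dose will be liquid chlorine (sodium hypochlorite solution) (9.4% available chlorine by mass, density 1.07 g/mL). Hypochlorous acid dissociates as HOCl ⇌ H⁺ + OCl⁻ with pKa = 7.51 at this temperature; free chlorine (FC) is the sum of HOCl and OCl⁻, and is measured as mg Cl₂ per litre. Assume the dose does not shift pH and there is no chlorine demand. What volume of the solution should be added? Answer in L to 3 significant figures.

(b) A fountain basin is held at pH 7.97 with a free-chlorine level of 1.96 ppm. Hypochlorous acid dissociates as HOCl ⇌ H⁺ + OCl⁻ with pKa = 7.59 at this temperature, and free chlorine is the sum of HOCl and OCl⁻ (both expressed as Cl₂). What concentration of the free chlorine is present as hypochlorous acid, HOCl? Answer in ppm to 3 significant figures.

(a) 38.2 L; (b) 0.577 ppm

(a) [OCl⁻]/[HOCl] = 10^(pH − pKa) = 10^(7.45 − 7.51) = 0.871; fraction as HOCl = 1/(1 + 0.871) = 0.5345.
(a) Free chlorine required for 2.57 ppm HOCl: 2.57 / 0.5345 = 4.808 ppm.
(a) FC to add: 4.808 − 0.1 = 4.708 mg/L as Cl₂.
(a) Cl₂ equivalent: 4.708 mg/L × 816,000 L = 3842 g.
(a) Product at 9.4% available Cl: 3842 / 0.094 = 40,870 g.
(a) Volume: 40,870 g ÷ 1.07 g/mL = 38,200 mL.

(b) [OCl⁻]/[HOCl] = 10^(pH − pKa) = 10^(7.97 − 7.59) = 10^0.38 = 2.399.
(b) Fraction as HOCl = 1 / (1 + 2.399) = 0.2942.
(b) HOCl = 0.2942 × 1.96 ppm = 0.5767 ppm.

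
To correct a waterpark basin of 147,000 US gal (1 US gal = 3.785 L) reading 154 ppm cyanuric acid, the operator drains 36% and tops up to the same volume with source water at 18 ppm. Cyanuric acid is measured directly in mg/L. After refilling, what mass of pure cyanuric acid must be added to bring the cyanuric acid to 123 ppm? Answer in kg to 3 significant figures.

Volume: 147,000 US gal × 3.785 L/gal = 556,395 L.
After draining 36% and refilling: 154 × 0.64 + 18 × 0.36 = 105.04 ppm.
Deficit to target: 123 − 105.04 = 17.96 mg/L.
Mass: 17.96 mg/L × 556,395 L = 9993 g cyanuric acid.

9.99 kg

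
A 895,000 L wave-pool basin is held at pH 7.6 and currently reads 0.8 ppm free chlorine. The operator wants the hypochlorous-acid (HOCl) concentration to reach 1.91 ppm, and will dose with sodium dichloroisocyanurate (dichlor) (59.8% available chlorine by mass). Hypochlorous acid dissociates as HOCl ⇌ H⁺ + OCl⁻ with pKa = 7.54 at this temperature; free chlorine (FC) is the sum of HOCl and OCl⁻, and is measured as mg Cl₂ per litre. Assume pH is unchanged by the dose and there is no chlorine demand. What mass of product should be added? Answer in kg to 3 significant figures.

4.94 kg

[OCl⁻]/[HOCl] = 10^(pH − pKa) = 10^(7.6 − 7.54) = 1.148; fraction as HOCl = 1/(1 + 1.148) = 0.4655.
Free chlorine required for 1.91 ppm HOCl: 1.91 / 0.4655 = 4.103 ppm.
FC to add: 4.103 − 0.8 = 3.303 mg/L as Cl₂.
Cl₂ equivalent: 3.303 mg/L × 895,000 L = 2956 g.
Product at 59.8% available Cl: 2956 / 0.598 = 4943 g.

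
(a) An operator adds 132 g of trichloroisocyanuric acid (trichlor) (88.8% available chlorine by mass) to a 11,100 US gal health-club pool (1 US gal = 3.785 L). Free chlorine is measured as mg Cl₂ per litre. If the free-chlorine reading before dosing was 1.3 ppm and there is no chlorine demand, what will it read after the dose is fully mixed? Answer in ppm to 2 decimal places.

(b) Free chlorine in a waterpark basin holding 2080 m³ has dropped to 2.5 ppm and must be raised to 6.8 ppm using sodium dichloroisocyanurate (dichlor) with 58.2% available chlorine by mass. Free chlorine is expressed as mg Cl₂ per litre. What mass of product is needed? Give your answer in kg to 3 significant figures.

(a) Volume: 11,100 US gal × 3.785 L/gal = 42,014 L.
(a) Available chlorine delivered: 132 g × 0.888 = 117.2 g as Cl₂.
(a) Concentration rise: 117.2 g / 42,014 L = 2.79 mg/L = 2.79 ppm.
(a) Final FC: 1.3 + 2.79 = 4.09 ppm.

(b) Volume: 2080 m³ = 2,080,000 L.
(b) Chlorine deficit: 6.8 − 2.5 = 4.3 ppm = 4.3 mg/L as Cl₂.
(b) Cl₂ equivalent needed: 4.3 mg/L × 2,080,000 L = 8,944,000 mg = 8944 g.
(b) Product at 58.2% available chlorine: 8944 / 0.582 = 15,370 g.

(a) 4.09 ppm; (b) 15.4 kg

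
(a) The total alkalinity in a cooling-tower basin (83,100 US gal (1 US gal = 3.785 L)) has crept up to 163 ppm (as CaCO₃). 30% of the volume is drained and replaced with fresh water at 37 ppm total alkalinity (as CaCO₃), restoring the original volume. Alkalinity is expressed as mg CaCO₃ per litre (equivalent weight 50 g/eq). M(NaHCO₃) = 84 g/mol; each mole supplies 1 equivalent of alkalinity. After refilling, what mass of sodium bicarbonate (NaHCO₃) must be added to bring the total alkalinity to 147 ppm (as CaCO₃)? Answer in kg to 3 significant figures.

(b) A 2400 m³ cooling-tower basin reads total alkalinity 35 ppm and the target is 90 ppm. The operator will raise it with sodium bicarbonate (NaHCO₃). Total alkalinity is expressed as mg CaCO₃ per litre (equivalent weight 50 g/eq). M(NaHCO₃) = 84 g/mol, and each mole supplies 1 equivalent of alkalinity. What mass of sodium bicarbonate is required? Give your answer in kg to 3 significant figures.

(a) Volume: 83,100 US gal × 3.785 L/gal = 314,534 L.
(a) After draining 30% and refilling: 163 × 0.70 + 37 × 0.30 = 125.2 ppm.
(a) Deficit to target: 147 − 125.2 = 21.8 mg/L.
(a) As CaCO₃: 21.8 mg/L × 314,534 L = 6857 g; ÷ 50 g/eq ÷ 1 = 137.1 mol NaHCO₃.
(a) Mass: 137.1 × 84 = 11,520 g.

(b) Volume: 2400 m³ = 2,400,000 L.
(b) Alkalinity to add: (90 − 35) = 55 mg/L as CaCO₃ × 2,400,000 L = 132,000 g as CaCO₃.
(b) Equivalents: 132,000 g ÷ 50 g/eq = 2640 eq.
(b) NaHCO₃ supplies 1 eq per mole → 2640 mol.
(b) Mass: 2640 mol × 84 g/mol = 221,800 g.

(a) 11.5 kg; (b) 222 kg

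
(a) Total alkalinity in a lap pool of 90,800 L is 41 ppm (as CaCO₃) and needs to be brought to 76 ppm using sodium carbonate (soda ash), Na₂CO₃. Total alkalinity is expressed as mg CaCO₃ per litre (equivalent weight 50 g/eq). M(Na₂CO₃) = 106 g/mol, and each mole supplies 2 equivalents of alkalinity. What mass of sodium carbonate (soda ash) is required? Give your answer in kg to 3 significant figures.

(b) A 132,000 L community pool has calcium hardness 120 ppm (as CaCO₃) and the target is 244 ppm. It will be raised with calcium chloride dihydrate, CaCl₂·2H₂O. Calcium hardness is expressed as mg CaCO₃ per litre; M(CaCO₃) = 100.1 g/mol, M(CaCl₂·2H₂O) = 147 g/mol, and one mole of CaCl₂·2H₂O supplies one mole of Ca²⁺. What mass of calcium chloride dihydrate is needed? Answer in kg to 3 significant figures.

(a) 3.37 kg; (b) 24.0 kg

(a) Alkalinity to add: (76 − 41) = 35 mg/L as CaCO₃ × 90,800 L = 3178 g as CaCO₃.
(a) Equivalents: 3178 g ÷ 50 g/eq = 63.56 eq.
(a) Each mole of Na₂CO₃ supplies 2 eq, so 63.56 / 2 = 31.78 mol.
(a) Mass: 31.78 mol × 106 g/mol = 3369 g.

(b) Hardness to add: (244 − 120) = 124 mg/L as CaCO₃ × 132,000 L = 16,370 g as CaCO₃.
(b) Moles of Ca²⁺ (1 mol Ca²⁺ ≡ 1 mol CaCO₃): 16,370 / 100.1 g/mol = 163.5 mol.
(b) Mass of CaCl₂·2H₂O: 163.5 × 147 = 24,040 g.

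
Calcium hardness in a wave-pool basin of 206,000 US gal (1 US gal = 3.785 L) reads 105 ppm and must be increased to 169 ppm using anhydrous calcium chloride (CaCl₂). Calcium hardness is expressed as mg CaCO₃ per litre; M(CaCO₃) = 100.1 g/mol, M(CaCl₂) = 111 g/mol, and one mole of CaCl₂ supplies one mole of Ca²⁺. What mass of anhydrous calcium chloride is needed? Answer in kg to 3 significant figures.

Volume: 206,000 US gal × 3.785 L/gal = 779,710 L.
Hardness to add: (169 − 105) = 64 mg/L as CaCO₃ × 779,710 L = 49,900 g as CaCO₃.
Moles of Ca²⁺ (1 mol Ca²⁺ ≡ 1 mol CaCO₃): 49,900 / 100.1 g/mol = 498.5 mol.
Mass of CaCl₂: 498.5 × 111 = 55,340 g.

55.3 kg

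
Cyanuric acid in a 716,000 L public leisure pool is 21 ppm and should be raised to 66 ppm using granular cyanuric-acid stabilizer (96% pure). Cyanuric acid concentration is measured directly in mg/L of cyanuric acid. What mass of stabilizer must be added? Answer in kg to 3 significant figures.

CYA to add: (66 − 21) = 45 mg/L × 716,000 L = 32,220 g cyanuric acid.
At 96% purity: 32,220 / 0.96 = 33,560 g product.

33.6 kg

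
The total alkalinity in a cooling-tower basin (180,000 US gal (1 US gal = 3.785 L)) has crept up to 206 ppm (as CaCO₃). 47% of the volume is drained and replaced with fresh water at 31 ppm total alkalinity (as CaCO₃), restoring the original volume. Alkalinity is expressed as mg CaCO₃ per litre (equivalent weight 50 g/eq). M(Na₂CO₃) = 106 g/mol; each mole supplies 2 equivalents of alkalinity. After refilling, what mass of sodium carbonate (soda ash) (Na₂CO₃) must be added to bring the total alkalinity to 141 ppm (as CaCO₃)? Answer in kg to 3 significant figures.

12.5 kg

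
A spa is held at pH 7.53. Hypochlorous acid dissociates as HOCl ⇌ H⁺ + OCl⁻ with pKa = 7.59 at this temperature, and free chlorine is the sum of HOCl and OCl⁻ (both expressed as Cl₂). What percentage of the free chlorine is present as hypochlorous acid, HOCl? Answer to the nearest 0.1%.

53.4%

[OCl⁻]/[HOCl] = 10^(pH − pKa) = 10^(7.53 − 7.59) = 10^-0.06 = 0.871.
Fraction as HOCl = 1 / (1 + 0.871) = 0.5345.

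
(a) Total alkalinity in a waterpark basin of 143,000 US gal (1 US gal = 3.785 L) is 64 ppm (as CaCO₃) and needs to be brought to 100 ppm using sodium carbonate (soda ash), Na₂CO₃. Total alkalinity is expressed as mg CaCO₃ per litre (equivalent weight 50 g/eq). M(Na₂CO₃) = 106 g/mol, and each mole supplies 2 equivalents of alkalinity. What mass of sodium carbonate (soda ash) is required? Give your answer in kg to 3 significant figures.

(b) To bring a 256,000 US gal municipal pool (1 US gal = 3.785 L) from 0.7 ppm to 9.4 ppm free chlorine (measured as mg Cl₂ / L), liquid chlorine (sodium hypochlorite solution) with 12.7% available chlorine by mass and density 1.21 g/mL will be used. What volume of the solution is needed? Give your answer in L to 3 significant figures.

(a) 20.7 kg; (b) 54.9 L

(a) Volume: 143,000 US gal × 3.785 L/gal = 541,255 L.
(a) Alkalinity to add: (100 − 64) = 36 mg/L as CaCO₃ × 541,255 L = 19,490 g as CaCO₃.
(a) Equivalents: 19,490 g ÷ 50 g/eq = 389.7 eq.
(a) Each mole of Na₂CO₃ supplies 2 eq, so 389.7 / 2 = 194.9 mol.
(a) Mass: 194.9 mol × 106 g/mol = 20,650 g.

(b) Volume: 256,000 US gal × 3.785 L/gal = 968,960 L.
(b) Chlorine deficit: 9.4 − 0.7 = 8.7 ppm = 8.7 mg/L as Cl₂.
(b) Cl₂ equivalent needed: 8.7 mg/L × 968,960 L = 8,430,000 mg = 8430 g.
(b) Product at 12.7% available chlorine: 8430 / 0.127 = 66,380 g.
(b) Volume at density 1.21 g/mL: 66,380 g ÷ 1.21 g/mL = 54,860 mL.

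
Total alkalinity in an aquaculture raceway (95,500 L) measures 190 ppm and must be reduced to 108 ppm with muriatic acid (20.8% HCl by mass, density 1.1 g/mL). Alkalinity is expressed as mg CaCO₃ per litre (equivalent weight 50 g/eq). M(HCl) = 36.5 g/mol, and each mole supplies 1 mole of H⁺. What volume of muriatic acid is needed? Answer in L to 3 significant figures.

Alkalinity to neutralize: (190 − 108) = 82 mg/L as CaCO₃ × 95,500 L = 7831 g as CaCO₃.
Equivalents of H⁺ required: 7831 ÷ 50 g/eq = 156.6 eq = 156.6 mol HCl.
Mass of HCl: 156.6 × 36.5 = 5717 g.
Mass of 20.8% solution: 5717 / 0.208 = 27,480 g.
Volume: 27,480 g ÷ 1.1 g/mL = 24,990 mL.

25.0 L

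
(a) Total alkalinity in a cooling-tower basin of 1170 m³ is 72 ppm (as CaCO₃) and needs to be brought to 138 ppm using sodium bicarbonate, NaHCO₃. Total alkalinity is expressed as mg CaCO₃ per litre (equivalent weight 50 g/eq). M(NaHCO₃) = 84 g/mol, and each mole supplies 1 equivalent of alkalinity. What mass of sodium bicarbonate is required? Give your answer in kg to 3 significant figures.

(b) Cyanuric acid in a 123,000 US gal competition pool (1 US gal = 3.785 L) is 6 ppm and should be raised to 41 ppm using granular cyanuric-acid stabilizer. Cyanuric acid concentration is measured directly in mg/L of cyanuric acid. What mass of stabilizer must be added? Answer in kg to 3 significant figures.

(a) Volume: 1170 m³ = 1,170,000 L.
(a) Alkalinity to add: (138 − 72) = 66 mg/L as CaCO₃ × 1,170,000 L = 77,220 g as CaCO₃.
(a) Equivalents: 77,220 g ÷ 50 g/eq = 1544 eq.
(a) NaHCO₃ supplies 1 eq per mole → 1544 mol.
(a) Mass: 1544 mol × 84 g/mol = 129,700 g.

(b) Volume: 123,000 US gal × 3.785 L/gal = 465,555 L.
(b) CYA to add: (41 − 6) = 35 mg/L × 465,555 L = 16,290 g cyanuric acid.

(a) 130 kg; (b) 16.3 kg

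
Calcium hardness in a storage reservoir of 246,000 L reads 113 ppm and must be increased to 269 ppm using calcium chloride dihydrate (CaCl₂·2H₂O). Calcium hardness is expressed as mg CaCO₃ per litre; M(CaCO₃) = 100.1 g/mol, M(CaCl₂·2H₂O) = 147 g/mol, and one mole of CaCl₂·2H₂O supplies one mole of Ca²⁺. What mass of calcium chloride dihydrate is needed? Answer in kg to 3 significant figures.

Hardness to add: (269 − 113) = 156 mg/L as CaCO₃ × 246,000 L = 38,380 g as CaCO₃.
Moles of Ca²⁺ (1 mol Ca²⁺ ≡ 1 mol CaCO₃): 38,380 / 100.1 g/mol = 383.4 mol.
Mass of CaCl₂·2H₂O: 383.4 × 147 = 56,360 g.

56.4 kg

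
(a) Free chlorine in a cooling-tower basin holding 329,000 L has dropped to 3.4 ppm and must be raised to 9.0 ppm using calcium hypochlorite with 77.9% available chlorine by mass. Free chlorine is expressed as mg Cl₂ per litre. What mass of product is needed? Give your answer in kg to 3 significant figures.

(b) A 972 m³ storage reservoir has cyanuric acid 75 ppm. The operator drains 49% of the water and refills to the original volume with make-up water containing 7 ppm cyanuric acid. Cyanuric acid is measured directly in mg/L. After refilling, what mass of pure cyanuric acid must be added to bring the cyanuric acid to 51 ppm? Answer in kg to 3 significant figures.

(a) Chlorine deficit: 9.0 − 3.4 = 5.6 ppm = 5.6 mg/L as Cl₂.
(a) Cl₂ equivalent needed: 5.6 mg/L × 329,000 L = 1,842,000 mg = 1842 g.
(a) Product at 77.9% available chlorine: 1842 / 0.779 = 2365 g.

(b) Volume: 972 m³ = 972,000 L.
(b) After draining 49% and refilling: 75 × 0.51 + 7 × 0.49 = 41.68 ppm.
(b) Deficit to target: 51 − 41.68 = 9.32 mg/L.
(b) Mass: 9.32 mg/L × 972,000 L = 9059 g cyanuric acid.

(a) 2.37 kg; (b) 9.06 kg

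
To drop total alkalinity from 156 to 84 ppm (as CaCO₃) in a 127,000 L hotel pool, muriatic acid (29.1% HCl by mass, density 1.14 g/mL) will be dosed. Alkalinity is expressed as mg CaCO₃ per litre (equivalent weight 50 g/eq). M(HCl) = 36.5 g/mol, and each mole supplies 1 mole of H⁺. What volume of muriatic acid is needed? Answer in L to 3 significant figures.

20.1 L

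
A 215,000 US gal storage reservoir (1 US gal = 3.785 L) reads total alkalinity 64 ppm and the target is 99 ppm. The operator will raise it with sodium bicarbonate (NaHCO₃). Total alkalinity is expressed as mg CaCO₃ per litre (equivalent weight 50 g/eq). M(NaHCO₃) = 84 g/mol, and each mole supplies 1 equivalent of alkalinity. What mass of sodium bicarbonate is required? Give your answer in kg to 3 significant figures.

Volume: 215,000 US gal × 3.785 L/gal = 813,775 L.
Alkalinity to add: (99 − 64) = 35 mg/L as CaCO₃ × 813,775 L = 28,480 g as CaCO₃.
Equivalents: 28,480 g ÷ 50 g/eq = 569.6 eq.
NaHCO₃ supplies 1 eq per mole → 569.6 mol.
Mass: 569.6 mol × 84 g/mol = 47,850 g.

47.8 kg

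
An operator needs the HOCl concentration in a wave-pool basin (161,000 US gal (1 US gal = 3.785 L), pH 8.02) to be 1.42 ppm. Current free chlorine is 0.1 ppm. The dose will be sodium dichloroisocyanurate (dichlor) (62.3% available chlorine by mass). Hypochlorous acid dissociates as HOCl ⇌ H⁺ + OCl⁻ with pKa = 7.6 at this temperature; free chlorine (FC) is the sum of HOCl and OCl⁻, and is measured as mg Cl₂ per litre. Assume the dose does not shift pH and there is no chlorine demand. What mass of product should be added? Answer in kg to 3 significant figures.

Volume: 161,000 US gal × 3.785 L/gal = 609,385 L.
[OCl⁻]/[HOCl] = 10^(pH − pKa) = 10^(8.02 − 7.6) = 2.63; fraction as HOCl = 1/(1 + 2.63) = 0.2755.
Free chlorine required for 1.42 ppm HOCl: 1.42 / 0.2755 = 5.155 ppm.
FC to add: 5.155 − 0.1 = 5.055 mg/L as Cl₂.
Cl₂ equivalent: 5.055 mg/L × 609,385 L = 3080 g.
Product at 62.3% available Cl: 3080 / 0.623 = 4945 g.

4.94 kg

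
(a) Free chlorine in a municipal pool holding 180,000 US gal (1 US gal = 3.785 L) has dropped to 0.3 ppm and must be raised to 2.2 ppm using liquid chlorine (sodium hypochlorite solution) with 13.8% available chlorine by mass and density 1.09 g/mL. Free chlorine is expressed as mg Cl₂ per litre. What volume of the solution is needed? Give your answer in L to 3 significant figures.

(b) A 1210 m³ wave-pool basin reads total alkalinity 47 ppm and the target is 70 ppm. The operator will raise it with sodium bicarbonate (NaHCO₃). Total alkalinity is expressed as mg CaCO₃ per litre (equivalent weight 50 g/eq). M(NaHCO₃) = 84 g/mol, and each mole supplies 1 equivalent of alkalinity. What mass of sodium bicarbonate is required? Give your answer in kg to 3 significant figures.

(a) 8.61 L; (b) 46.8 kg

(a) Volume: 180,000 US gal × 3.785 L/gal = 681,300 L.
(a) Chlorine deficit: 2.2 − 0.3 = 1.9 ppm = 1.9 mg/L as Cl₂.
(a) Cl₂ equivalent needed: 1.9 mg/L × 681,300 L = 1,294,000 mg = 1294 g.
(a) Product at 13.8% available chlorine: 1294 / 0.138 = 9380 g.
(a) Volume at density 1.09 g/mL: 9380 g ÷ 1.09 g/mL = 8606 mL.

(b) Volume: 1210 m³ = 1,210,000 L.
(b) Alkalinity to add: (70 − 47) = 23 mg/L as CaCO₃ × 1,210,000 L = 27,830 g as CaCO₃.
(b) Equivalents: 27,830 g ÷ 50 g/eq = 556.6 eq.
(b) NaHCO₃ supplies 1 eq per mole → 556.6 mol.
(b) Mass: 556.6 mol × 84 g/mol = 46,750 g.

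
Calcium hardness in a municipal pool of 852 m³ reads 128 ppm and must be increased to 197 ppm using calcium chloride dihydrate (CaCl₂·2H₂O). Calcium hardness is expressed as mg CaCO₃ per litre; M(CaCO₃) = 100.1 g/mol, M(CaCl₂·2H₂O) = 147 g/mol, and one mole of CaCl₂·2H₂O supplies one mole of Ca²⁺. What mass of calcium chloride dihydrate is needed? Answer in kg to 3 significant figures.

Volume: 852 m³ = 852,000 L.
Hardness to add: (197 − 128) = 69 mg/L as CaCO₃ × 852,000 L = 58,790 g as CaCO₃.
Moles of Ca²⁺ (1 mol Ca²⁺ ≡ 1 mol CaCO₃): 58,790 / 100.1 g/mol = 587.3 mol.
Mass of CaCl₂·2H₂O: 587.3 × 147 = 86,330 g.

86.3 kg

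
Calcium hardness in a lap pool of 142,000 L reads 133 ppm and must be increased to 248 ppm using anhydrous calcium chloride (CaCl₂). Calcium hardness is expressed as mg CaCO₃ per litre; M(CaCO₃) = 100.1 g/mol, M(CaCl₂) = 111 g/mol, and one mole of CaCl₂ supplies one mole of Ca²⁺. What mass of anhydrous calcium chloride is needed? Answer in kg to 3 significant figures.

18.1 kg

Hardness to add: (248 − 133) = 115 mg/L as CaCO₃ × 142,000 L = 16,330 g as CaCO₃.
Moles of Ca²⁺ (1 mol Ca²⁺ ≡ 1 mol CaCO₃): 16,330 / 100.1 g/mol = 163.1 mol.
Mass of CaCl₂: 163.1 × 111 = 18,110 g.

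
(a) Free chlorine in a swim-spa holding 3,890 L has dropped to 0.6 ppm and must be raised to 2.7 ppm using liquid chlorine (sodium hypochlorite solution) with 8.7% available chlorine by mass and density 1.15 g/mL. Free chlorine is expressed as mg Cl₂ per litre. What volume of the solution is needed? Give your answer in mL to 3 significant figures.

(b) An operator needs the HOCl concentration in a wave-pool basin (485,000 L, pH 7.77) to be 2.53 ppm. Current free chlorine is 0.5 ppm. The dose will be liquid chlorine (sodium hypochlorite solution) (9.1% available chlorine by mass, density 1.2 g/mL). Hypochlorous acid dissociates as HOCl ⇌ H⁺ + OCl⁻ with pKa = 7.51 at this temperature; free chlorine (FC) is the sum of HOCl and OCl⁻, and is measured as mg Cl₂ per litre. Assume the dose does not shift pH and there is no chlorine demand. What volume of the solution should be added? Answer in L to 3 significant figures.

(a) Chlorine deficit: 2.7 − 0.6 = 2.1 ppm = 2.1 mg/L as Cl₂.
(a) Cl₂ equivalent needed: 2.1 mg/L × 3,890 L = 8169 mg = 8.169 g.
(a) Product at 8.7% available chlorine: 8.169 / 0.087 = 93.9 g.
(a) Volume at density 1.15 g/mL: 93.9 g ÷ 1.15 g/mL = 81.65 mL.

(b) [OCl⁻]/[HOCl] = 10^(pH − pKa) = 10^(7.77 − 7.51) = 1.82; fraction as HOCl = 1/(1 + 1.82) = 0.3546.
(b) Free chlorine required for 2.53 ppm HOCl: 2.53 / 0.3546 = 7.134 ppm.
(b) FC to add: 7.134 − 0.5 = 6.634 mg/L as Cl₂.
(b) Cl₂ equivalent: 6.634 mg/L × 485,000 L = 3217 g.
(b) Product at 9.1% available Cl: 3217 / 0.091 = 35,360 g.
(b) Volume: 35,360 g ÷ 1.2 g/mL = 29,460 mL.

(a) 81.6 mL; (b) 29.5 L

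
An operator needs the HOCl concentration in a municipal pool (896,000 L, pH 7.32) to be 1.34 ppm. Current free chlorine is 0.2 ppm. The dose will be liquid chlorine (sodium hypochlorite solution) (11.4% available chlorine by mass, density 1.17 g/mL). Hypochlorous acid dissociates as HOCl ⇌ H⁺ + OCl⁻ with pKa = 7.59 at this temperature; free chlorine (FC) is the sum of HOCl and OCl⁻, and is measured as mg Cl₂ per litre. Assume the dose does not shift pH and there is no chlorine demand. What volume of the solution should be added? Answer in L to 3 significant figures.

[OCl⁻]/[HOCl] = 10^(pH − pKa) = 10^(7.32 − 7.59) = 0.537; fraction as HOCl = 1/(1 + 0.537) = 0.6506.
Free chlorine required for 1.34 ppm HOCl: 1.34 / 0.6506 = 2.06 ppm.
FC to add: 2.06 − 0.2 = 1.86 mg/L as Cl₂.
Cl₂ equivalent: 1.86 mg/L × 896,000 L = 1666 g.
Product at 11.4% available Cl: 1666 / 0.114 = 14,620 g.
Volume: 14,620 g ÷ 1.17 g/mL = 12,490 mL.

12.5 L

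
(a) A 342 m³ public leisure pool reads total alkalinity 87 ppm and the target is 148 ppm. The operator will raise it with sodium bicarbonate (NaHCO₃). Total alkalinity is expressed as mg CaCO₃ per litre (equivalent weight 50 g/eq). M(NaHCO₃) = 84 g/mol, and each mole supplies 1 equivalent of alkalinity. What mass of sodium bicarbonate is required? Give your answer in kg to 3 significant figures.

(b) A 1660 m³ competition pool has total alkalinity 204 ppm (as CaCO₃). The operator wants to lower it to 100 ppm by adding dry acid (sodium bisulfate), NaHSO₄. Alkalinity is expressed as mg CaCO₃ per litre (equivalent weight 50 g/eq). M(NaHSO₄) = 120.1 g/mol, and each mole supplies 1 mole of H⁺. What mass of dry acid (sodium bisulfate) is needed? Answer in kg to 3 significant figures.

(a) Volume: 342 m³ = 342,000 L.
(a) Alkalinity to add: (148 − 87) = 61 mg/L as CaCO₃ × 342,000 L = 20,860 g as CaCO₃.
(a) Equivalents: 20,860 g ÷ 50 g/eq = 417.2 eq.
(a) NaHCO₃ supplies 1 eq per mole → 417.2 mol.
(a) Mass: 417.2 mol × 84 g/mol = 35,050 g.

(b) Volume: 1660 m³ = 1,660,000 L.
(b) Alkalinity to neutralize: (204 − 100) = 104 mg/L as CaCO₃ × 1,660,000 L = 172,600 g as CaCO₃.
(b) Equivalents of H⁺ required: 172,600 ÷ 50 g/eq = 3453 eq = 3453 mol NaHSO₄.
(b) Mass of NaHSO₄: 3453 × 120.1 = 414,700 g.

(a) 35.0 kg; (b) 415 kg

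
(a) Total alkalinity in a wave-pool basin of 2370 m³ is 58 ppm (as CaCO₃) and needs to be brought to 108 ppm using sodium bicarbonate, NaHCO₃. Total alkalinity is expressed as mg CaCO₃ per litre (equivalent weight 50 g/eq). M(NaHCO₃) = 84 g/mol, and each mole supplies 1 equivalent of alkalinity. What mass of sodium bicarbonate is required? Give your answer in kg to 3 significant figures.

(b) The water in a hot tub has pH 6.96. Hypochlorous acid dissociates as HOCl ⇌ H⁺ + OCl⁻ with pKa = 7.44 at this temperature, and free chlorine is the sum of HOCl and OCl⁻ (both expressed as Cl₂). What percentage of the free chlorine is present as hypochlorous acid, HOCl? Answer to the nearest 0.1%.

(a) 199 kg; (b) 75.1%

(a) Volume: 2370 m³ = 2,370,000 L.
(a) Alkalinity to add: (108 − 58) = 50 mg/L as CaCO₃ × 2,370,000 L = 118,500 g as CaCO₃.
(a) Equivalents: 118,500 g ÷ 50 g/eq = 2370 eq.
(a) NaHCO₃ supplies 1 eq per mole → 2370 mol.
(a) Mass: 2370 mol × 84 g/mol = 199,100 g.

(b) [OCl⁻]/[HOCl] = 10^(pH − pKa) = 10^(6.96 − 7.44) = 10^-0.48 = 0.3311.
(b) Fraction as HOCl = 1 / (1 + 0.3311) = 0.7512.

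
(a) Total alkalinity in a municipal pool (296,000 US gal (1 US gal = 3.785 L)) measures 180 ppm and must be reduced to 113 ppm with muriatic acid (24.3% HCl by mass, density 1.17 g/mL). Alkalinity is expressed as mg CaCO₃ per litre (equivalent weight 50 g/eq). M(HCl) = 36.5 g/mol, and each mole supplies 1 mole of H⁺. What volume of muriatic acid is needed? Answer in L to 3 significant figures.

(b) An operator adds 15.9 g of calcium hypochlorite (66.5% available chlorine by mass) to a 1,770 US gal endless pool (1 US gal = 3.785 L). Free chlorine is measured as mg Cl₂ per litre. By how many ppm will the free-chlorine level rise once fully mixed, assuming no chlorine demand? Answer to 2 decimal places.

(a) 193 L; (b) 1.58 ppm

(a) Volume: 296,000 US gal × 3.785 L/gal = 1,120,360 L.
(a) Alkalinity to neutralize: (180 − 113) = 67 mg/L as CaCO₃ × 1,120,360 L = 75,060 g as CaCO₃.
(a) Equivalents of H⁺ required: 75,060 ÷ 50 g/eq = 1501 eq = 1501 mol HCl.
(a) Mass of HCl: 1501 × 36.5 = 54,800 g.
(a) Mass of 24.3% solution: 54,800 / 0.243 = 225,500 g.
(a) Volume: 225,500 g ÷ 1.17 g/mL = 192,700 mL.

(b) Volume: 1,770 US gal × 3.785 L/gal = 6,699 L.
(b) Available chlorine delivered: 15.9 g × 0.665 = 10.57 g as Cl₂.
(b) Concentration rise: 10.57 g / 6,699 L = 1.578 mg/L = 1.58 ppm.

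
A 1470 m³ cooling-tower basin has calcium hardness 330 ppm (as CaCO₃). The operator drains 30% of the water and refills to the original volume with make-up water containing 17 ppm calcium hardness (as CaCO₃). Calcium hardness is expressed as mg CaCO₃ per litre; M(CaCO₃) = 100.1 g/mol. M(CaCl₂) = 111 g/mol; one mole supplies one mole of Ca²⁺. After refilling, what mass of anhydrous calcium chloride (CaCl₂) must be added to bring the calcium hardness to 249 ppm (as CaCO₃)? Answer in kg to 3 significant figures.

21.0 kg

Volume: 1470 m³ = 1,470,000 L.
After draining 30% and refilling: 330 × 0.70 + 17 × 0.30 = 236.1 ppm.
Deficit to target: 249 − 236.1 = 12.9 mg/L.
As CaCO₃: 12.9 mg/L × 1,470,000 L = 18,960 g; ÷ 100.1 = 189.4 mol Ca²⁺.
Mass: 189.4 × 111 = 21,030 g.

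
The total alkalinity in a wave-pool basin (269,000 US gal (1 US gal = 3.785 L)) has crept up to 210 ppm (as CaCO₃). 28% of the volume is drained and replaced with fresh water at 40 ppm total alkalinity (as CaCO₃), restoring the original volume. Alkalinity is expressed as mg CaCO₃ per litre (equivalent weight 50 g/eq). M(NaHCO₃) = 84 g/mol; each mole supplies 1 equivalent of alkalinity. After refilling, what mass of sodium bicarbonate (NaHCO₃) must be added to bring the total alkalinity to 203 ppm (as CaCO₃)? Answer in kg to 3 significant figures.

69.4 kg

Volume: 269,000 US gal × 3.785 L/gal = 1,018,165 L.
After draining 28% and refilling: 210 × 0.72 + 40 × 0.28 = 162.4 ppm.
Deficit to target: 203 − 162.4 = 40.6 mg/L.
As CaCO₃: 40.6 mg/L × 1,018,165 L = 41,340 g; ÷ 50 g/eq ÷ 1 = 826.7 mol NaHCO₃.
Mass: 826.7 × 84 = 69,450 g.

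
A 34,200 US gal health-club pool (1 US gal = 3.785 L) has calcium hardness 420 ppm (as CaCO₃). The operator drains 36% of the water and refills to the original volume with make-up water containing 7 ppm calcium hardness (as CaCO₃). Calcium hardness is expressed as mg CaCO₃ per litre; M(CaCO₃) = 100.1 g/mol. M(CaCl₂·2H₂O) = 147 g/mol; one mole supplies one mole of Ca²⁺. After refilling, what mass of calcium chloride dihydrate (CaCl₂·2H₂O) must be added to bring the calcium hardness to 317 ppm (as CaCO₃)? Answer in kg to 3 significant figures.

Volume: 34,200 US gal × 3.785 L/gal = 129,447 L.
After draining 36% and refilling: 420 × 0.64 + 7 × 0.36 = 271.32 ppm.
Deficit to target: 317 − 271.32 = 45.68 mg/L.
As CaCO₃: 45.68 mg/L × 129,447 L = 5913 g; ÷ 100.1 = 59.07 mol Ca²⁺.
Mass: 59.07 × 147 = 8684 g.

8.68 kg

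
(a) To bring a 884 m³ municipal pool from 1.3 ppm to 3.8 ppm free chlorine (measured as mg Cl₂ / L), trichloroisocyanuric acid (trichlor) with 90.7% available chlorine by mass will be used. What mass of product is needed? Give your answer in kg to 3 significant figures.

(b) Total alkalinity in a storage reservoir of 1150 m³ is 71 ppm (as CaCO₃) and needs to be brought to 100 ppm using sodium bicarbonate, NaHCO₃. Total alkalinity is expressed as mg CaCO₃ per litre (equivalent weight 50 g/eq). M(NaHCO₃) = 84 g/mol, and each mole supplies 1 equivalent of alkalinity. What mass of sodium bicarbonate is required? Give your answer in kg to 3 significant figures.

(a) Volume: 884 m³ = 884,000 L.
(a) Chlorine deficit: 3.8 − 1.3 = 2.5 ppm = 2.5 mg/L as Cl₂.
(a) Cl₂ equivalent needed: 2.5 mg/L × 884,000 L = 2,210,000 mg = 2210 g.
(a) Product at 90.7% available chlorine: 2210 / 0.907 = 2437 g.

(b) Volume: 1150 m³ = 1,150,000 L.
(b) Alkalinity to add: (100 − 71) = 29 mg/L as CaCO₃ × 1,150,000 L = 33,350 g as CaCO₃.
(b) Equivalents: 33,350 g ÷ 50 g/eq = 667 eq.
(b) NaHCO₃ supplies 1 eq per mole → 667 mol.
(b) Mass: 667 mol × 84 g/mol = 56,030 g.

(a) 2.44 kg; (b) 56.0 kg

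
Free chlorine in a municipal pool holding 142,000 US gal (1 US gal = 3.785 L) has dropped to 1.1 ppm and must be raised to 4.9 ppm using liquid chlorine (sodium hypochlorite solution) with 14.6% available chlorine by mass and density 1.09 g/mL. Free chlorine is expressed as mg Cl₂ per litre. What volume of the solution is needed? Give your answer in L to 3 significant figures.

12.8 L

Volume: 142,000 US gal × 3.785 L/gal = 537,470 L.
Chlorine deficit: 4.9 − 1.1 = 3.8 ppm = 3.8 mg/L as Cl₂.
Cl₂ equivalent needed: 3.8 mg/L × 537,470 L = 2,042,000 mg = 2042 g.
Product at 14.6% available chlorine: 2042 / 0.146 = 13,990 g.
Volume at density 1.09 g/mL: 13,990 g ÷ 1.09 g/mL = 12,830 mL.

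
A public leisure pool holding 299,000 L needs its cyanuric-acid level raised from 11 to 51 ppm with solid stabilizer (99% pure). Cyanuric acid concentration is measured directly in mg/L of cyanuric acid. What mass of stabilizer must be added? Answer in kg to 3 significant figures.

12.1 kg

CYA to add: (51 − 11) = 40 mg/L × 299,000 L = 11,960 g cyanuric acid.
At 99% purity: 11,960 / 0.99 = 12,080 g product.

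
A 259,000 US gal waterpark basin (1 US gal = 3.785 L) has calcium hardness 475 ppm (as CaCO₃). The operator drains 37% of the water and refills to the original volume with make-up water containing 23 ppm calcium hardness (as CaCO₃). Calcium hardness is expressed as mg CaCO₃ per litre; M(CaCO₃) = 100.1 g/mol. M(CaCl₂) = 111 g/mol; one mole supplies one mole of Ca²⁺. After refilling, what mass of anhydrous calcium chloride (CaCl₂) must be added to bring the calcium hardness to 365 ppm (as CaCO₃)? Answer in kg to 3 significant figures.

62.2 kg

Volume: 259,000 US gal × 3.785 L/gal = 980,315 L.
After draining 37% and refilling: 475 × 0.63 + 23 × 0.37 = 307.76 ppm.
Deficit to target: 365 − 307.76 = 57.24 mg/L.
As CaCO₃: 57.24 mg/L × 980,315 L = 56,110 g; ÷ 100.1 = 560.6 mol Ca²⁺.
Mass: 560.6 × 111 = 62,220 g.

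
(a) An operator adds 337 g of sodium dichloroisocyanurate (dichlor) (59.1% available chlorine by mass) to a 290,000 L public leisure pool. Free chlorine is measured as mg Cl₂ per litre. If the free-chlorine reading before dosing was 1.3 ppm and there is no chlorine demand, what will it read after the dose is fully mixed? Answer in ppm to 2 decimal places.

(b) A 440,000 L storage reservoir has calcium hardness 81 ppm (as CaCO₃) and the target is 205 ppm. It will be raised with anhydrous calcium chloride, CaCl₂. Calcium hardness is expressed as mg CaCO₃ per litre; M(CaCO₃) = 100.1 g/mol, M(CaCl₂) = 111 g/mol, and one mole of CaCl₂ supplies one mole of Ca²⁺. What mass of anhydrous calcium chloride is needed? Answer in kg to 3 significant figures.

(a) 1.99 ppm; (b) 60.5 kg

(a) Available chlorine delivered: 337 g × 0.591 = 199.2 g as Cl₂.
(a) Concentration rise: 199.2 g / 290,000 L = 0.6868 mg/L = 0.69 ppm.
(a) Final FC: 1.3 + 0.69 = 1.99 ppm.

(b) Hardness to add: (205 − 81) = 124 mg/L as CaCO₃ × 440,000 L = 54,560 g as CaCO₃.
(b) Moles of Ca²⁺ (1 mol Ca²⁺ ≡ 1 mol CaCO₃): 54,560 / 100.1 g/mol = 545.1 mol.
(b) Mass of CaCl₂: 545.1 × 111 = 60,500 g.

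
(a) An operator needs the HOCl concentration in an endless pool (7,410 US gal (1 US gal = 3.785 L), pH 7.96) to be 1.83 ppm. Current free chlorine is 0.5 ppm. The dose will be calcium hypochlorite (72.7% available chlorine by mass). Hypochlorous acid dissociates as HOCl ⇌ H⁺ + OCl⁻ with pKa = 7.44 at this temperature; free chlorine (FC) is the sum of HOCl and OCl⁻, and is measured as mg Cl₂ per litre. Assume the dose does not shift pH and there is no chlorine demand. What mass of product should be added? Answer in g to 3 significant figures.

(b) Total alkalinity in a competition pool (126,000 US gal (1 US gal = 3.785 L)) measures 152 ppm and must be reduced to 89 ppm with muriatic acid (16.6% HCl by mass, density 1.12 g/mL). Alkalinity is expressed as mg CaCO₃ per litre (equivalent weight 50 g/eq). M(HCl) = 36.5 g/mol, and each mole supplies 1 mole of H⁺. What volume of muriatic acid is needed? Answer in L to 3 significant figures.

(a) 285 g; (b) 118 L

(a) Volume: 7,410 US gal × 3.785 L/gal = 28,047 L.
(a) [OCl⁻]/[HOCl] = 10^(pH − pKa) = 10^(7.96 − 7.44) = 3.311; fraction as HOCl = 1/(1 + 3.311) = 0.2319.
(a) Free chlorine required for 1.83 ppm HOCl: 1.83 / 0.2319 = 7.89 ppm.
(a) FC to add: 7.89 − 0.5 = 7.39 mg/L as Cl₂.
(a) Cl₂ equivalent: 7.39 mg/L × 28,047 L = 207.3 g.
(a) Product at 72.7% available Cl: 207.3 / 0.727 = 285.1 g.

(b) Volume: 126,000 US gal × 3.785 L/gal = 476,910 L.
(b) Alkalinity to neutralize: (152 − 89) = 63 mg/L as CaCO₃ × 476,910 L = 30,050 g as CaCO₃.
(b) Equivalents of H⁺ required: 30,050 ÷ 50 g/eq = 600.9 eq = 600.9 mol HCl.
(b) Mass of HCl: 600.9 × 36.5 = 21,930 g.
(b) Mass of 16.6% solution: 21,930 / 0.166 = 132,100 g.
(b) Volume: 132,100 g ÷ 1.12 g/mL = 118,000 mL.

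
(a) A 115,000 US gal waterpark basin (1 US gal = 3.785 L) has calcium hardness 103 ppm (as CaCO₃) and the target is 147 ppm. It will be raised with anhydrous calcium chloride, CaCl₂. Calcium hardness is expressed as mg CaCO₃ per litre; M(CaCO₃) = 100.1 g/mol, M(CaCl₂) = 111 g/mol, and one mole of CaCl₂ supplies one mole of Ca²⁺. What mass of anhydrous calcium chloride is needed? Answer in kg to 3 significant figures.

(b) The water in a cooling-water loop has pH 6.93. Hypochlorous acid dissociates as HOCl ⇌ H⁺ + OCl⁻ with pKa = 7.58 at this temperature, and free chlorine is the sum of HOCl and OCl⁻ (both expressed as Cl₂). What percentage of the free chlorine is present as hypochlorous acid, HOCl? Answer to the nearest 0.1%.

(a) Volume: 115,000 US gal × 3.785 L/gal = 435,275 L.
(a) Hardness to add: (147 − 103) = 44 mg/L as CaCO₃ × 435,275 L = 19,150 g as CaCO₃.
(a) Moles of Ca²⁺ (1 mol Ca²⁺ ≡ 1 mol CaCO₃): 19,150 / 100.1 g/mol = 191.3 mol.
(a) Mass of CaCl₂: 191.3 × 111 = 21,240 g.

(b) [OCl⁻]/[HOCl] = 10^(pH − pKa) = 10^(6.93 − 7.58) = 10^-0.65 = 0.2239.
(b) Fraction as HOCl = 1 / (1 + 0.2239) = 0.8171.

(a) 21.2 kg; (b) 81.7%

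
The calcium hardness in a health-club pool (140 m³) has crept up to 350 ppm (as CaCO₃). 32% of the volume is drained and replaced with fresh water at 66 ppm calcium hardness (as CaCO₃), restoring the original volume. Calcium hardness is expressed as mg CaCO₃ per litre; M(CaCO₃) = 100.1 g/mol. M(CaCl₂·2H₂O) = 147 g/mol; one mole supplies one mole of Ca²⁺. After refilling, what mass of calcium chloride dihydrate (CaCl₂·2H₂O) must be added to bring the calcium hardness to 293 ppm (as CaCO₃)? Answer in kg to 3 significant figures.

6.97 kg

Volume: 140 m³ = 140,000 L.
After draining 32% and refilling: 350 × 0.68 + 66 × 0.32 = 259.12 ppm.
Deficit to target: 293 − 259.12 = 33.88 mg/L.
As CaCO₃: 33.88 mg/L × 140,000 L = 4743 g; ÷ 100.1 = 47.38 mol Ca²⁺.
Mass: 47.38 × 147 = 6966 g.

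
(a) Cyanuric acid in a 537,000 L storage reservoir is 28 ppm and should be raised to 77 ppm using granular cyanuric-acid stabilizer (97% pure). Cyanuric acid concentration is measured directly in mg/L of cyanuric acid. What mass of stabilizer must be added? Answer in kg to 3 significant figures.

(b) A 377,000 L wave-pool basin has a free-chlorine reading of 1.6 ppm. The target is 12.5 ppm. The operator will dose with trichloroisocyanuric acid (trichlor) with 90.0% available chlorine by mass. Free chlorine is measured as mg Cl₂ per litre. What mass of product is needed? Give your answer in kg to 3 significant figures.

(a) CYA to add: (77 − 28) = 49 mg/L × 537,000 L = 26,310 g cyanuric acid.
(a) At 97% purity: 26,310 / 0.97 = 27,130 g product.

(b) Chlorine deficit: 12.5 − 1.6 = 10.9 ppm = 10.9 mg/L as Cl₂.
(b) Cl₂ equivalent needed: 10.9 mg/L × 377,000 L = 4,109,000 mg = 4109 g.
(b) Product at 90.0% available chlorine: 4109 / 0.9 = 4566 g.

(a) 27.1 kg; (b) 4.57 kg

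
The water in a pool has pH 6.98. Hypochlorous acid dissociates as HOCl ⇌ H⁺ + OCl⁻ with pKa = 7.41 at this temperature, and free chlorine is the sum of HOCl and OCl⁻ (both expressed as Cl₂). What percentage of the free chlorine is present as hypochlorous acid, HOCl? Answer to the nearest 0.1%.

72.9%

[OCl⁻]/[HOCl] = 10^(pH − pKa) = 10^(6.98 − 7.41) = 10^-0.43 = 0.3715.
Fraction as HOCl = 1 / (1 + 0.3715) = 0.7291.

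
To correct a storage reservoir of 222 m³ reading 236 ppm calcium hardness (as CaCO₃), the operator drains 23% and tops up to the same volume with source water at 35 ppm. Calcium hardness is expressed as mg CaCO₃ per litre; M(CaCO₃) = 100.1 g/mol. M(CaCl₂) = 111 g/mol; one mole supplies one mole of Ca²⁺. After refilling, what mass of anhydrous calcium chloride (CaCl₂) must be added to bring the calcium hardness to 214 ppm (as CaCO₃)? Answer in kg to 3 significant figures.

5.96 kg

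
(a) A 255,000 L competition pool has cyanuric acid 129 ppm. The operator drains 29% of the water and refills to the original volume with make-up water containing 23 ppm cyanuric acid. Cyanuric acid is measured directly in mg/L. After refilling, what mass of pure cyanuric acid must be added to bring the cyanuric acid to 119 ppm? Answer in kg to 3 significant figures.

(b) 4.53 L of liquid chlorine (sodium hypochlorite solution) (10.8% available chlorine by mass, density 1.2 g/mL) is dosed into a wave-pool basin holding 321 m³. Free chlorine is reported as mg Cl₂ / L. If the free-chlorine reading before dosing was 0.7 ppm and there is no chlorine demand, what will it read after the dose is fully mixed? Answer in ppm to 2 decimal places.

(a) 5.29 kg; (b) 2.53 ppm

(a) After draining 29% and refilling: 129 × 0.71 + 23 × 0.29 = 98.26 ppm.
(a) Deficit to target: 119 − 98.26 = 20.74 mg/L.
(a) Mass: 20.74 mg/L × 255,000 L = 5289 g cyanuric acid.

(b) Volume: 321 m³ = 321,000 L.
(b) Mass of solution: 4.53 L × 1000 mL/L × 1.2 g/mL = 5436 g.
(b) Available chlorine delivered: 5436 g × 0.108 = 587.1 g as Cl₂.
(b) Concentration rise: 587.1 g / 321,000 L = 1.829 mg/L = 1.83 ppm.
(b) Final FC: 0.7 + 1.83 = 2.53 ppm.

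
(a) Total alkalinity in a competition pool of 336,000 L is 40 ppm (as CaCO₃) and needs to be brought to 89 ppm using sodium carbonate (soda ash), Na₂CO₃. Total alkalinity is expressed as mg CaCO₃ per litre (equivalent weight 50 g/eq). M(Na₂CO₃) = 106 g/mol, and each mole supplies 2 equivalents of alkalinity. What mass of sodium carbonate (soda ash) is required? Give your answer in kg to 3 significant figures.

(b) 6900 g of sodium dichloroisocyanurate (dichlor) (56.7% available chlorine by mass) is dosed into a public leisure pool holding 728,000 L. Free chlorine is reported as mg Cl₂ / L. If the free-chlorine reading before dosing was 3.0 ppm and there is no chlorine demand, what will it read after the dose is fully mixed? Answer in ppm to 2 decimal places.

(a) Alkalinity to add: (89 − 40) = 49 mg/L as CaCO₃ × 336,000 L = 16,460 g as CaCO₃.
(a) Equivalents: 16,460 g ÷ 50 g/eq = 329.3 eq.
(a) Each mole of Na₂CO₃ supplies 2 eq, so 329.3 / 2 = 164.6 mol.
(a) Mass: 164.6 mol × 106 g/mol = 17,450 g.

(b) Available chlorine delivered: 6900 g × 0.567 = 3912 g as Cl₂.
(b) Concentration rise: 3912 g / 728,000 L = 5.374 mg/L = 5.37 ppm.
(b) Final FC: 3.0 + 5.37 = 8.37 ppm.

(a) 17.5 kg; (b) 8.37 ppm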